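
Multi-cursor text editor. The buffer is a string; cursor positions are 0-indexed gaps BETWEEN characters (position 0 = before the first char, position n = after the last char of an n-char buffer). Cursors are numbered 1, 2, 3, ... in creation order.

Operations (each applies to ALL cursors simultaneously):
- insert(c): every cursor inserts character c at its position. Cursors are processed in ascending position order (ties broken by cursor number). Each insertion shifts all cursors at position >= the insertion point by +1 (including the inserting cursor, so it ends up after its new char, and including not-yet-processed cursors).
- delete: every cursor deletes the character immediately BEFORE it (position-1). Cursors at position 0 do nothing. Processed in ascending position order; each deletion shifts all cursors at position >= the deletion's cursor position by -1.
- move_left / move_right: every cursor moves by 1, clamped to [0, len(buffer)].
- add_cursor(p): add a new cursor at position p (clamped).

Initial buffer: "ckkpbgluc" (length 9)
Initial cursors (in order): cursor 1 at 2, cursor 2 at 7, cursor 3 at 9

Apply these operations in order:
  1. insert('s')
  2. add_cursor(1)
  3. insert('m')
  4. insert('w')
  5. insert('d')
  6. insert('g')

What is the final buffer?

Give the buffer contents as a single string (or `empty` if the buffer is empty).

After op 1 (insert('s')): buffer="ckskpbglsucs" (len 12), cursors c1@3 c2@9 c3@12, authorship ..1.....2..3
After op 2 (add_cursor(1)): buffer="ckskpbglsucs" (len 12), cursors c4@1 c1@3 c2@9 c3@12, authorship ..1.....2..3
After op 3 (insert('m')): buffer="cmksmkpbglsmucsm" (len 16), cursors c4@2 c1@5 c2@12 c3@16, authorship .4.11.....22..33
After op 4 (insert('w')): buffer="cmwksmwkpbglsmwucsmw" (len 20), cursors c4@3 c1@7 c2@15 c3@20, authorship .44.111.....222..333
After op 5 (insert('d')): buffer="cmwdksmwdkpbglsmwducsmwd" (len 24), cursors c4@4 c1@9 c2@18 c3@24, authorship .444.1111.....2222..3333
After op 6 (insert('g')): buffer="cmwdgksmwdgkpbglsmwdgucsmwdg" (len 28), cursors c4@5 c1@11 c2@21 c3@28, authorship .4444.11111.....22222..33333

Answer: cmwdgksmwdgkpbglsmwdgucsmwdg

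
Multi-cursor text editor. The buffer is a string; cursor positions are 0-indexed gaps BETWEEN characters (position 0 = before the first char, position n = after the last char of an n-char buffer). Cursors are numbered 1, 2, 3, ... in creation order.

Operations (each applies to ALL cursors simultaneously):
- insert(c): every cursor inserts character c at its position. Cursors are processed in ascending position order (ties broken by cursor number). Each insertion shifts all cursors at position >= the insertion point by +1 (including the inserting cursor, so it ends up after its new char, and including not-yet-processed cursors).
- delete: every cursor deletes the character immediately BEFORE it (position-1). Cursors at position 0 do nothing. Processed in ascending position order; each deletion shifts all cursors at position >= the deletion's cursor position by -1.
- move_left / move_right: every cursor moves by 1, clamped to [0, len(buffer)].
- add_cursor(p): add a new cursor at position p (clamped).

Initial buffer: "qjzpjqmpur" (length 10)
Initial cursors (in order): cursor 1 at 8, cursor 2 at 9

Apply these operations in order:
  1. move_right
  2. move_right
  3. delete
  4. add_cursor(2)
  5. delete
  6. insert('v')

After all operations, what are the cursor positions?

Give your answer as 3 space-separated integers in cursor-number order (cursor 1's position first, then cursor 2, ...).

Answer: 8 8 2

Derivation:
After op 1 (move_right): buffer="qjzpjqmpur" (len 10), cursors c1@9 c2@10, authorship ..........
After op 2 (move_right): buffer="qjzpjqmpur" (len 10), cursors c1@10 c2@10, authorship ..........
After op 3 (delete): buffer="qjzpjqmp" (len 8), cursors c1@8 c2@8, authorship ........
After op 4 (add_cursor(2)): buffer="qjzpjqmp" (len 8), cursors c3@2 c1@8 c2@8, authorship ........
After op 5 (delete): buffer="qzpjq" (len 5), cursors c3@1 c1@5 c2@5, authorship .....
After op 6 (insert('v')): buffer="qvzpjqvv" (len 8), cursors c3@2 c1@8 c2@8, authorship .3....12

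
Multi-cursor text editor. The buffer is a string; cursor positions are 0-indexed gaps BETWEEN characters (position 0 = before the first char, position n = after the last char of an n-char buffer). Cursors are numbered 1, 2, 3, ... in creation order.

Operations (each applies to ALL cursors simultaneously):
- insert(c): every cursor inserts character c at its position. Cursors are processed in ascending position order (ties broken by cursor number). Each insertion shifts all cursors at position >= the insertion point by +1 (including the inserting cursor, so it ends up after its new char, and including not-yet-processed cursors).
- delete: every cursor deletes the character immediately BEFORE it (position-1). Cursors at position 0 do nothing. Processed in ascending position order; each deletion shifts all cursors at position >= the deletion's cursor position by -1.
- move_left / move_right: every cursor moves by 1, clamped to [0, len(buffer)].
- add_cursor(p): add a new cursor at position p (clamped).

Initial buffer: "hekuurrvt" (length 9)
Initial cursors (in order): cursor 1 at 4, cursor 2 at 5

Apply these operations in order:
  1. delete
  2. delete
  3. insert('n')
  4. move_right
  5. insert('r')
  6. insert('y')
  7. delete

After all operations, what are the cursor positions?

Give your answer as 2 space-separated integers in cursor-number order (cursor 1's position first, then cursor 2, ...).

After op 1 (delete): buffer="hekrrvt" (len 7), cursors c1@3 c2@3, authorship .......
After op 2 (delete): buffer="hrrvt" (len 5), cursors c1@1 c2@1, authorship .....
After op 3 (insert('n')): buffer="hnnrrvt" (len 7), cursors c1@3 c2@3, authorship .12....
After op 4 (move_right): buffer="hnnrrvt" (len 7), cursors c1@4 c2@4, authorship .12....
After op 5 (insert('r')): buffer="hnnrrrrvt" (len 9), cursors c1@6 c2@6, authorship .12.12...
After op 6 (insert('y')): buffer="hnnrrryyrvt" (len 11), cursors c1@8 c2@8, authorship .12.1212...
After op 7 (delete): buffer="hnnrrrrvt" (len 9), cursors c1@6 c2@6, authorship .12.12...

Answer: 6 6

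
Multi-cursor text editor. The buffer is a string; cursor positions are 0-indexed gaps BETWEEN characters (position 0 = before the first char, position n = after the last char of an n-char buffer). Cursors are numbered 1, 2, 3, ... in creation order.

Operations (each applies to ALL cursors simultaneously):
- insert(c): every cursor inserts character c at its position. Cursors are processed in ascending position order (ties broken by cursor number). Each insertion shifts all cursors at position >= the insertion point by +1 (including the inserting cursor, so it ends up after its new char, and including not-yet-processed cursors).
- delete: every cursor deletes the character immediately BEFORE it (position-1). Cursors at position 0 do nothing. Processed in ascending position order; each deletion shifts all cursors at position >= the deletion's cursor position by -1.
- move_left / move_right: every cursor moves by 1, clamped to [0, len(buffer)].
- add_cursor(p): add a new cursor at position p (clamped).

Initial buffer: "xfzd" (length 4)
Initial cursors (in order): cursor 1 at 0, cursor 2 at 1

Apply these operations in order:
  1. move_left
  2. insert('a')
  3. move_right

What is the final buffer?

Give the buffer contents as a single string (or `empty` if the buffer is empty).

Answer: aaxfzd

Derivation:
After op 1 (move_left): buffer="xfzd" (len 4), cursors c1@0 c2@0, authorship ....
After op 2 (insert('a')): buffer="aaxfzd" (len 6), cursors c1@2 c2@2, authorship 12....
After op 3 (move_right): buffer="aaxfzd" (len 6), cursors c1@3 c2@3, authorship 12....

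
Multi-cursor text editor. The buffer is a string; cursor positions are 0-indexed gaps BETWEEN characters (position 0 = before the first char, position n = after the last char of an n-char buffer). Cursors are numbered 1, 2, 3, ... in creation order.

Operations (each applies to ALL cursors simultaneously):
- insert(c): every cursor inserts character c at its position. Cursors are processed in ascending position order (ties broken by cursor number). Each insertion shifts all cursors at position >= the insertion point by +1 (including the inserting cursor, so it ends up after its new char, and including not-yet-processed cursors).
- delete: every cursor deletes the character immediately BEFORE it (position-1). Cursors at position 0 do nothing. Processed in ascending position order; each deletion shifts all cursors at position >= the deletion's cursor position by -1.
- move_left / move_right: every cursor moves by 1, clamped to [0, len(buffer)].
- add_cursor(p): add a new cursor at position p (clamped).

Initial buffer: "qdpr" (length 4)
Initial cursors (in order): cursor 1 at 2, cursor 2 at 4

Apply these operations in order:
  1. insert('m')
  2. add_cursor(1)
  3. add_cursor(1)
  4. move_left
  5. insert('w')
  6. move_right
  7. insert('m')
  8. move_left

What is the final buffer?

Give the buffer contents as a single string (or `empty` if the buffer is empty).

Answer: wwqmmdwmmprwmm

Derivation:
After op 1 (insert('m')): buffer="qdmprm" (len 6), cursors c1@3 c2@6, authorship ..1..2
After op 2 (add_cursor(1)): buffer="qdmprm" (len 6), cursors c3@1 c1@3 c2@6, authorship ..1..2
After op 3 (add_cursor(1)): buffer="qdmprm" (len 6), cursors c3@1 c4@1 c1@3 c2@6, authorship ..1..2
After op 4 (move_left): buffer="qdmprm" (len 6), cursors c3@0 c4@0 c1@2 c2@5, authorship ..1..2
After op 5 (insert('w')): buffer="wwqdwmprwm" (len 10), cursors c3@2 c4@2 c1@5 c2@9, authorship 34..11..22
After op 6 (move_right): buffer="wwqdwmprwm" (len 10), cursors c3@3 c4@3 c1@6 c2@10, authorship 34..11..22
After op 7 (insert('m')): buffer="wwqmmdwmmprwmm" (len 14), cursors c3@5 c4@5 c1@9 c2@14, authorship 34.34.111..222
After op 8 (move_left): buffer="wwqmmdwmmprwmm" (len 14), cursors c3@4 c4@4 c1@8 c2@13, authorship 34.34.111..222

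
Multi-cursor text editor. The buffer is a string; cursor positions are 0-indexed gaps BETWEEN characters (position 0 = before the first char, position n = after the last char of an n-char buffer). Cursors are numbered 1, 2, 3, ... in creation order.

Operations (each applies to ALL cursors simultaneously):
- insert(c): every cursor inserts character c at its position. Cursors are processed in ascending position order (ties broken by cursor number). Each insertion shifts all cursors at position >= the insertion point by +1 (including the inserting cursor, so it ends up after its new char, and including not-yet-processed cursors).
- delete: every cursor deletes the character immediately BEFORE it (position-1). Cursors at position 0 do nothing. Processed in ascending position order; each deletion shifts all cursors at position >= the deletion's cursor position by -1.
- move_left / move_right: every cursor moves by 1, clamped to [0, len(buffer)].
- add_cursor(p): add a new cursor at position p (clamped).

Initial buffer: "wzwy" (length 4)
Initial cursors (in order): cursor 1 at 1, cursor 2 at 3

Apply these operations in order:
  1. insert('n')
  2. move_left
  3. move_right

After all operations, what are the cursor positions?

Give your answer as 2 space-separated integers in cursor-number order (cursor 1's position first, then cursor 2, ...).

Answer: 2 5

Derivation:
After op 1 (insert('n')): buffer="wnzwny" (len 6), cursors c1@2 c2@5, authorship .1..2.
After op 2 (move_left): buffer="wnzwny" (len 6), cursors c1@1 c2@4, authorship .1..2.
After op 3 (move_right): buffer="wnzwny" (len 6), cursors c1@2 c2@5, authorship .1..2.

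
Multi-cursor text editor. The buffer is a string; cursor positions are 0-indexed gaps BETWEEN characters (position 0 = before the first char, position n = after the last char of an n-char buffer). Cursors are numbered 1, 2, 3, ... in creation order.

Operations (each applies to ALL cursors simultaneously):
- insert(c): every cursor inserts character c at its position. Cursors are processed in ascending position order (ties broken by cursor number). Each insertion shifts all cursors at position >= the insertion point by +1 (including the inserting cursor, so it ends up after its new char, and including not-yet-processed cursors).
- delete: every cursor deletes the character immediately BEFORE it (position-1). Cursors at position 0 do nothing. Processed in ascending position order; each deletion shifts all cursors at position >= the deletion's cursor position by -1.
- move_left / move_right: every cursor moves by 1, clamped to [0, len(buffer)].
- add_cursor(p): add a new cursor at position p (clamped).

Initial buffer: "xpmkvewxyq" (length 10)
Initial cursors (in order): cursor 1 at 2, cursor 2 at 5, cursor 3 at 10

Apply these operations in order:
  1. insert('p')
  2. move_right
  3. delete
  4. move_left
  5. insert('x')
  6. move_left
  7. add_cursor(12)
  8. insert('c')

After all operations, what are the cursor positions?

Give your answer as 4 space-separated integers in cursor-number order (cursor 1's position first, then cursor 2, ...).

After op 1 (insert('p')): buffer="xppmkvpewxyqp" (len 13), cursors c1@3 c2@7 c3@13, authorship ..1...2.....3
After op 2 (move_right): buffer="xppmkvpewxyqp" (len 13), cursors c1@4 c2@8 c3@13, authorship ..1...2.....3
After op 3 (delete): buffer="xppkvpwxyq" (len 10), cursors c1@3 c2@6 c3@10, authorship ..1..2....
After op 4 (move_left): buffer="xppkvpwxyq" (len 10), cursors c1@2 c2@5 c3@9, authorship ..1..2....
After op 5 (insert('x')): buffer="xpxpkvxpwxyxq" (len 13), cursors c1@3 c2@7 c3@12, authorship ..11..22...3.
After op 6 (move_left): buffer="xpxpkvxpwxyxq" (len 13), cursors c1@2 c2@6 c3@11, authorship ..11..22...3.
After op 7 (add_cursor(12)): buffer="xpxpkvxpwxyxq" (len 13), cursors c1@2 c2@6 c3@11 c4@12, authorship ..11..22...3.
After op 8 (insert('c')): buffer="xpcxpkvcxpwxycxcq" (len 17), cursors c1@3 c2@8 c3@14 c4@16, authorship ..111..222...334.

Answer: 3 8 14 16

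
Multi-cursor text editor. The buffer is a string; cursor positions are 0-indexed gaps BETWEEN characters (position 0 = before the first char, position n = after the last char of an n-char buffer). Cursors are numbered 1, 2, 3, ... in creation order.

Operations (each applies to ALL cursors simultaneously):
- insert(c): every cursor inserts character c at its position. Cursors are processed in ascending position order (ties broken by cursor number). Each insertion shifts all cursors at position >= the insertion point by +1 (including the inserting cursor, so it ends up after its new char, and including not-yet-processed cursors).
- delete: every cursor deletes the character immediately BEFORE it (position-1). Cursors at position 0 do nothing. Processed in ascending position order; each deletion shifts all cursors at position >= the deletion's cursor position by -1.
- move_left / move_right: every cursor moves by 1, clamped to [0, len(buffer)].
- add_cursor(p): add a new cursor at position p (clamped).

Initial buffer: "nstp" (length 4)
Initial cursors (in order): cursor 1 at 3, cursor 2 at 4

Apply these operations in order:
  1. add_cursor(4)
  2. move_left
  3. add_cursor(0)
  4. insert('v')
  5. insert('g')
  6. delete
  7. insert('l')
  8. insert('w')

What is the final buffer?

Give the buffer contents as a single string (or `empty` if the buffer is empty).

After op 1 (add_cursor(4)): buffer="nstp" (len 4), cursors c1@3 c2@4 c3@4, authorship ....
After op 2 (move_left): buffer="nstp" (len 4), cursors c1@2 c2@3 c3@3, authorship ....
After op 3 (add_cursor(0)): buffer="nstp" (len 4), cursors c4@0 c1@2 c2@3 c3@3, authorship ....
After op 4 (insert('v')): buffer="vnsvtvvp" (len 8), cursors c4@1 c1@4 c2@7 c3@7, authorship 4..1.23.
After op 5 (insert('g')): buffer="vgnsvgtvvggp" (len 12), cursors c4@2 c1@6 c2@11 c3@11, authorship 44..11.2323.
After op 6 (delete): buffer="vnsvtvvp" (len 8), cursors c4@1 c1@4 c2@7 c3@7, authorship 4..1.23.
After op 7 (insert('l')): buffer="vlnsvltvvllp" (len 12), cursors c4@2 c1@6 c2@11 c3@11, authorship 44..11.2323.
After op 8 (insert('w')): buffer="vlwnsvlwtvvllwwp" (len 16), cursors c4@3 c1@8 c2@15 c3@15, authorship 444..111.232323.

Answer: vlwnsvlwtvvllwwp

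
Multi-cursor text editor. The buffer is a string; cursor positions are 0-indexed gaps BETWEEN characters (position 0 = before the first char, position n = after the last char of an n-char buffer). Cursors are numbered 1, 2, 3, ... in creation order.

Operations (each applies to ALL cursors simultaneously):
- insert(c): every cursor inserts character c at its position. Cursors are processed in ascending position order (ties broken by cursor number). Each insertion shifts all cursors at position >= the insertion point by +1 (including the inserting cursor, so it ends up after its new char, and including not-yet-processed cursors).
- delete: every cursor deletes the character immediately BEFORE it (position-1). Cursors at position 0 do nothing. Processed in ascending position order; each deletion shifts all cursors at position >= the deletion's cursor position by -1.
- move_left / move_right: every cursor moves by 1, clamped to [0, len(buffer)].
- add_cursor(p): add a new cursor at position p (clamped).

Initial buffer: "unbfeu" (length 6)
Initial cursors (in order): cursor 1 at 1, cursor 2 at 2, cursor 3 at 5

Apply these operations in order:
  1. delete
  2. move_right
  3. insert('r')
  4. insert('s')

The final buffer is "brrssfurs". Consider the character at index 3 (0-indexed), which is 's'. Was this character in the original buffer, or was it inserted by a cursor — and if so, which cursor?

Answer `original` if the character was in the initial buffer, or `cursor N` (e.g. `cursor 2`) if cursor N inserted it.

Answer: cursor 1

Derivation:
After op 1 (delete): buffer="bfu" (len 3), cursors c1@0 c2@0 c3@2, authorship ...
After op 2 (move_right): buffer="bfu" (len 3), cursors c1@1 c2@1 c3@3, authorship ...
After op 3 (insert('r')): buffer="brrfur" (len 6), cursors c1@3 c2@3 c3@6, authorship .12..3
After op 4 (insert('s')): buffer="brrssfurs" (len 9), cursors c1@5 c2@5 c3@9, authorship .1212..33
Authorship (.=original, N=cursor N): . 1 2 1 2 . . 3 3
Index 3: author = 1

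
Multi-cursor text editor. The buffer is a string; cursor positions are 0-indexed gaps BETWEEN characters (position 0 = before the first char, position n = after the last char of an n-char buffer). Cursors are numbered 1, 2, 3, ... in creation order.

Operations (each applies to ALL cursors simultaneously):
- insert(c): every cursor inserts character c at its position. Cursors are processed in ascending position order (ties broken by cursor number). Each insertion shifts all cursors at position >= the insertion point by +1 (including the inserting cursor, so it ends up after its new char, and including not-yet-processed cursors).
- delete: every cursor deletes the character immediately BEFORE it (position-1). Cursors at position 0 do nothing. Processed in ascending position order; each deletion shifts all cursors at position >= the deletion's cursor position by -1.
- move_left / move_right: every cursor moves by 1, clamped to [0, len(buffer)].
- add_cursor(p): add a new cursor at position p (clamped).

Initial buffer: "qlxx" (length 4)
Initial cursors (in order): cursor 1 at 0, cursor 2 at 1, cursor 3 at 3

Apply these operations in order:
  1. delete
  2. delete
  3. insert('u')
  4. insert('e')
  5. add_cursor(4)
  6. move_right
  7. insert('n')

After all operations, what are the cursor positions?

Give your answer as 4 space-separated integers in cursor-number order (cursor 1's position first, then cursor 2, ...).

After op 1 (delete): buffer="lx" (len 2), cursors c1@0 c2@0 c3@1, authorship ..
After op 2 (delete): buffer="x" (len 1), cursors c1@0 c2@0 c3@0, authorship .
After op 3 (insert('u')): buffer="uuux" (len 4), cursors c1@3 c2@3 c3@3, authorship 123.
After op 4 (insert('e')): buffer="uuueeex" (len 7), cursors c1@6 c2@6 c3@6, authorship 123123.
After op 5 (add_cursor(4)): buffer="uuueeex" (len 7), cursors c4@4 c1@6 c2@6 c3@6, authorship 123123.
After op 6 (move_right): buffer="uuueeex" (len 7), cursors c4@5 c1@7 c2@7 c3@7, authorship 123123.
After op 7 (insert('n')): buffer="uuueenexnnn" (len 11), cursors c4@6 c1@11 c2@11 c3@11, authorship 1231243.123

Answer: 11 11 11 6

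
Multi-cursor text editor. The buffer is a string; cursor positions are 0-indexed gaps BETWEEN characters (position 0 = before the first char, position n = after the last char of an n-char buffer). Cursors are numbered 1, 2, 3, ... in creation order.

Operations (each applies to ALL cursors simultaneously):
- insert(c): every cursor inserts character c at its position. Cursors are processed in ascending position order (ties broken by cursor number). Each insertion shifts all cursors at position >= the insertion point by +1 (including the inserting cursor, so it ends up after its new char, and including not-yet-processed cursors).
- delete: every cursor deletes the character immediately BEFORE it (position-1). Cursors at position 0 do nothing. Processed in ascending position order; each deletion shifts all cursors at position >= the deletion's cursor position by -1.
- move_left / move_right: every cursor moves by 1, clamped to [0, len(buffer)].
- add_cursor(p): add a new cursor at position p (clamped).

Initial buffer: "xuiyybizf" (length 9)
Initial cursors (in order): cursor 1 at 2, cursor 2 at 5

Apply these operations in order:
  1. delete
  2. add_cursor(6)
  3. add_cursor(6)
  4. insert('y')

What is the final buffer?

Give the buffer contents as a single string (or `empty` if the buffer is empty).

Answer: xyiyybizyyf

Derivation:
After op 1 (delete): buffer="xiybizf" (len 7), cursors c1@1 c2@3, authorship .......
After op 2 (add_cursor(6)): buffer="xiybizf" (len 7), cursors c1@1 c2@3 c3@6, authorship .......
After op 3 (add_cursor(6)): buffer="xiybizf" (len 7), cursors c1@1 c2@3 c3@6 c4@6, authorship .......
After op 4 (insert('y')): buffer="xyiyybizyyf" (len 11), cursors c1@2 c2@5 c3@10 c4@10, authorship .1..2...34.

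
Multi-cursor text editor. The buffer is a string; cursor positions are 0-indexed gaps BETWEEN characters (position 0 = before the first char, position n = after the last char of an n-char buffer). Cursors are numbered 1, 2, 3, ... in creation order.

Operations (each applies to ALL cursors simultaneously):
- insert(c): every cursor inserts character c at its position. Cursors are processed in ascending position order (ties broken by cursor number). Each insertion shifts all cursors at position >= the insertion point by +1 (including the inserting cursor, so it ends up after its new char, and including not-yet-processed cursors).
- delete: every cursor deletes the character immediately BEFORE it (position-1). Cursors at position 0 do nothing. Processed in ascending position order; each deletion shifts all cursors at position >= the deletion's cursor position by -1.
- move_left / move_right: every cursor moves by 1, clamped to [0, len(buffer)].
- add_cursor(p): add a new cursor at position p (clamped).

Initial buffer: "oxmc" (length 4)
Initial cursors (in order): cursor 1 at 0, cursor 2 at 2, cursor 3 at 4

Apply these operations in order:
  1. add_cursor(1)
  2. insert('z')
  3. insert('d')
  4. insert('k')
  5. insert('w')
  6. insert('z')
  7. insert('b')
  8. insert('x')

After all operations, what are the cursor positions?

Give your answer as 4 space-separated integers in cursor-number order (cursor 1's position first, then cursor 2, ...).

Answer: 7 23 32 15

Derivation:
After op 1 (add_cursor(1)): buffer="oxmc" (len 4), cursors c1@0 c4@1 c2@2 c3@4, authorship ....
After op 2 (insert('z')): buffer="zozxzmcz" (len 8), cursors c1@1 c4@3 c2@5 c3@8, authorship 1.4.2..3
After op 3 (insert('d')): buffer="zdozdxzdmczd" (len 12), cursors c1@2 c4@5 c2@8 c3@12, authorship 11.44.22..33
After op 4 (insert('k')): buffer="zdkozdkxzdkmczdk" (len 16), cursors c1@3 c4@7 c2@11 c3@16, authorship 111.444.222..333
After op 5 (insert('w')): buffer="zdkwozdkwxzdkwmczdkw" (len 20), cursors c1@4 c4@9 c2@14 c3@20, authorship 1111.4444.2222..3333
After op 6 (insert('z')): buffer="zdkwzozdkwzxzdkwzmczdkwz" (len 24), cursors c1@5 c4@11 c2@17 c3@24, authorship 11111.44444.22222..33333
After op 7 (insert('b')): buffer="zdkwzbozdkwzbxzdkwzbmczdkwzb" (len 28), cursors c1@6 c4@13 c2@20 c3@28, authorship 111111.444444.222222..333333
After op 8 (insert('x')): buffer="zdkwzbxozdkwzbxxzdkwzbxmczdkwzbx" (len 32), cursors c1@7 c4@15 c2@23 c3@32, authorship 1111111.4444444.2222222..3333333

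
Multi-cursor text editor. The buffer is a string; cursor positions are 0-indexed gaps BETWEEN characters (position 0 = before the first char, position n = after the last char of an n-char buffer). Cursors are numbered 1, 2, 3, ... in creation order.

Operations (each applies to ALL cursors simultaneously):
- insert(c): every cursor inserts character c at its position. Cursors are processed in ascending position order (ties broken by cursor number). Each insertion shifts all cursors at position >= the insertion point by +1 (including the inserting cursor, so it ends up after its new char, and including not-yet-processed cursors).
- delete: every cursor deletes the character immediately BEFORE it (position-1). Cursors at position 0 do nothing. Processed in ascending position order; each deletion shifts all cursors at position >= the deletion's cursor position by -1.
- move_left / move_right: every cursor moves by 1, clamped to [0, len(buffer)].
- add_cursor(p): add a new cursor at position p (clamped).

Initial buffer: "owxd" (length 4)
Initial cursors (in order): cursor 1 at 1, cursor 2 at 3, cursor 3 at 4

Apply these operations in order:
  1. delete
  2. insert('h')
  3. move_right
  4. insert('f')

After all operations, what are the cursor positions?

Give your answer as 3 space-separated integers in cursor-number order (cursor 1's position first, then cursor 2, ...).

Answer: 3 7 7

Derivation:
After op 1 (delete): buffer="w" (len 1), cursors c1@0 c2@1 c3@1, authorship .
After op 2 (insert('h')): buffer="hwhh" (len 4), cursors c1@1 c2@4 c3@4, authorship 1.23
After op 3 (move_right): buffer="hwhh" (len 4), cursors c1@2 c2@4 c3@4, authorship 1.23
After op 4 (insert('f')): buffer="hwfhhff" (len 7), cursors c1@3 c2@7 c3@7, authorship 1.12323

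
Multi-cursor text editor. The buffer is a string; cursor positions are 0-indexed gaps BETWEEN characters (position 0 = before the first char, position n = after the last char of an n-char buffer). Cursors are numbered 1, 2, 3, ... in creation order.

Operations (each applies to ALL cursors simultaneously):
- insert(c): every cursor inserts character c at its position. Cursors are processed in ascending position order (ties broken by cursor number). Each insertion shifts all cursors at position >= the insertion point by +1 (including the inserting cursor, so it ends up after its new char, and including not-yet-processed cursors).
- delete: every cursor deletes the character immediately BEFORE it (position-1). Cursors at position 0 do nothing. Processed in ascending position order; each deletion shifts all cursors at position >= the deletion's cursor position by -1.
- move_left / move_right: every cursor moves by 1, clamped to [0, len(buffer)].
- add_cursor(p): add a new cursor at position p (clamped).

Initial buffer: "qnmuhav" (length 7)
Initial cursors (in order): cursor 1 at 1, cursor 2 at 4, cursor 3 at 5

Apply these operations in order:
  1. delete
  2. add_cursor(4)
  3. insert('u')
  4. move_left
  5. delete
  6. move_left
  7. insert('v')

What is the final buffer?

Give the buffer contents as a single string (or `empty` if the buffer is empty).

After op 1 (delete): buffer="nmav" (len 4), cursors c1@0 c2@2 c3@2, authorship ....
After op 2 (add_cursor(4)): buffer="nmav" (len 4), cursors c1@0 c2@2 c3@2 c4@4, authorship ....
After op 3 (insert('u')): buffer="unmuuavu" (len 8), cursors c1@1 c2@5 c3@5 c4@8, authorship 1..23..4
After op 4 (move_left): buffer="unmuuavu" (len 8), cursors c1@0 c2@4 c3@4 c4@7, authorship 1..23..4
After op 5 (delete): buffer="unuau" (len 5), cursors c1@0 c2@2 c3@2 c4@4, authorship 1.3.4
After op 6 (move_left): buffer="unuau" (len 5), cursors c1@0 c2@1 c3@1 c4@3, authorship 1.3.4
After op 7 (insert('v')): buffer="vuvvnuvau" (len 9), cursors c1@1 c2@4 c3@4 c4@7, authorship 1123.34.4

Answer: vuvvnuvau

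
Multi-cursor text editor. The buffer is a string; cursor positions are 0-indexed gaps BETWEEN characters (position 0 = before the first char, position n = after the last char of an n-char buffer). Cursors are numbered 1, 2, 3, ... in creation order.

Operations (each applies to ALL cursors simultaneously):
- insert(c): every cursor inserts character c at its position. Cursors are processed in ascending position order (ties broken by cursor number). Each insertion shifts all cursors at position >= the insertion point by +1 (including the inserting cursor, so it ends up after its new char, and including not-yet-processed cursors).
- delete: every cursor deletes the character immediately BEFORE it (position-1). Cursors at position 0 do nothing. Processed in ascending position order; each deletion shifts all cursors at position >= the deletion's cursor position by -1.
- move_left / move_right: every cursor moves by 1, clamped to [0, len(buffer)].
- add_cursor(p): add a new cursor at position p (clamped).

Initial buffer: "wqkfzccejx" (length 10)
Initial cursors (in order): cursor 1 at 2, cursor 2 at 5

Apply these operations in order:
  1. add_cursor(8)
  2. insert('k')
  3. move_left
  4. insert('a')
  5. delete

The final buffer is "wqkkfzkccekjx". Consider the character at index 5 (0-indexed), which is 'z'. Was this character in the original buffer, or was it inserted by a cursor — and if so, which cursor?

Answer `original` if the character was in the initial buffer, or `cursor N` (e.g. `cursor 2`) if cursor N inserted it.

After op 1 (add_cursor(8)): buffer="wqkfzccejx" (len 10), cursors c1@2 c2@5 c3@8, authorship ..........
After op 2 (insert('k')): buffer="wqkkfzkccekjx" (len 13), cursors c1@3 c2@7 c3@11, authorship ..1...2...3..
After op 3 (move_left): buffer="wqkkfzkccekjx" (len 13), cursors c1@2 c2@6 c3@10, authorship ..1...2...3..
After op 4 (insert('a')): buffer="wqakkfzakcceakjx" (len 16), cursors c1@3 c2@8 c3@13, authorship ..11...22...33..
After op 5 (delete): buffer="wqkkfzkccekjx" (len 13), cursors c1@2 c2@6 c3@10, authorship ..1...2...3..
Authorship (.=original, N=cursor N): . . 1 . . . 2 . . . 3 . .
Index 5: author = original

Answer: original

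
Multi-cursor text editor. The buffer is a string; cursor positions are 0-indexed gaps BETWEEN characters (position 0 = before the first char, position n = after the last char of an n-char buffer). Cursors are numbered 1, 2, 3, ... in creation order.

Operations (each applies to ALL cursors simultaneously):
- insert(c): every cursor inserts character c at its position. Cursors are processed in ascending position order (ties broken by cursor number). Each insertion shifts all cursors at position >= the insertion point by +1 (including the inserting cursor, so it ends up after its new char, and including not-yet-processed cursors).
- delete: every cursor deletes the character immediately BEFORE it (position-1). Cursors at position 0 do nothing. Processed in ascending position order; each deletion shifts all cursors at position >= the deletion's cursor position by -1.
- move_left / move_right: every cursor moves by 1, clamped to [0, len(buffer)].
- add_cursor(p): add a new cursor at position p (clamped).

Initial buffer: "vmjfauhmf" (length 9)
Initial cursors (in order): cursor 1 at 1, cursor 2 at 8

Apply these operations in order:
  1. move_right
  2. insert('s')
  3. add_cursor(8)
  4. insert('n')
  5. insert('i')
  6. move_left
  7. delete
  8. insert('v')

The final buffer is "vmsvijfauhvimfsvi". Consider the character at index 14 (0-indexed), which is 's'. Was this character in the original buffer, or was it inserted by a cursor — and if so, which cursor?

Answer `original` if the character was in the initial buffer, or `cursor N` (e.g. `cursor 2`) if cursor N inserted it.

After op 1 (move_right): buffer="vmjfauhmf" (len 9), cursors c1@2 c2@9, authorship .........
After op 2 (insert('s')): buffer="vmsjfauhmfs" (len 11), cursors c1@3 c2@11, authorship ..1.......2
After op 3 (add_cursor(8)): buffer="vmsjfauhmfs" (len 11), cursors c1@3 c3@8 c2@11, authorship ..1.......2
After op 4 (insert('n')): buffer="vmsnjfauhnmfsn" (len 14), cursors c1@4 c3@10 c2@14, authorship ..11.....3..22
After op 5 (insert('i')): buffer="vmsnijfauhnimfsni" (len 17), cursors c1@5 c3@12 c2@17, authorship ..111.....33..222
After op 6 (move_left): buffer="vmsnijfauhnimfsni" (len 17), cursors c1@4 c3@11 c2@16, authorship ..111.....33..222
After op 7 (delete): buffer="vmsijfauhimfsi" (len 14), cursors c1@3 c3@9 c2@13, authorship ..11.....3..22
After op 8 (insert('v')): buffer="vmsvijfauhvimfsvi" (len 17), cursors c1@4 c3@11 c2@16, authorship ..111.....33..222
Authorship (.=original, N=cursor N): . . 1 1 1 . . . . . 3 3 . . 2 2 2
Index 14: author = 2

Answer: cursor 2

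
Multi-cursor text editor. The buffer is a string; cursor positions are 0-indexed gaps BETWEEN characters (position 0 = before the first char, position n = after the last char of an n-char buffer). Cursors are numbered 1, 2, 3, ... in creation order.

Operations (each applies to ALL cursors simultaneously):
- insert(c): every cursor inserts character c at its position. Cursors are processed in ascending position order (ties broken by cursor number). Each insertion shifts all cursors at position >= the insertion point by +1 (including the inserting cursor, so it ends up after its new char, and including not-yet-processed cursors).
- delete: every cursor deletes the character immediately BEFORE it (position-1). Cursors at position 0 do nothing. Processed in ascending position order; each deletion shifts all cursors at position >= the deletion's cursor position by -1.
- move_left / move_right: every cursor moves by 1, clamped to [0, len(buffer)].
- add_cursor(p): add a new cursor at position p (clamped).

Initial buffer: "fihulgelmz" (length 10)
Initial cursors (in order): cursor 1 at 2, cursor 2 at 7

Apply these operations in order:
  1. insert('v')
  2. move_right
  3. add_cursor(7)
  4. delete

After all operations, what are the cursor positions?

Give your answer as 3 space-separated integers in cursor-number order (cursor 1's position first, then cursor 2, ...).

After op 1 (insert('v')): buffer="fivhulgevlmz" (len 12), cursors c1@3 c2@9, authorship ..1.....2...
After op 2 (move_right): buffer="fivhulgevlmz" (len 12), cursors c1@4 c2@10, authorship ..1.....2...
After op 3 (add_cursor(7)): buffer="fivhulgevlmz" (len 12), cursors c1@4 c3@7 c2@10, authorship ..1.....2...
After op 4 (delete): buffer="fivulevmz" (len 9), cursors c1@3 c3@5 c2@7, authorship ..1...2..

Answer: 3 7 5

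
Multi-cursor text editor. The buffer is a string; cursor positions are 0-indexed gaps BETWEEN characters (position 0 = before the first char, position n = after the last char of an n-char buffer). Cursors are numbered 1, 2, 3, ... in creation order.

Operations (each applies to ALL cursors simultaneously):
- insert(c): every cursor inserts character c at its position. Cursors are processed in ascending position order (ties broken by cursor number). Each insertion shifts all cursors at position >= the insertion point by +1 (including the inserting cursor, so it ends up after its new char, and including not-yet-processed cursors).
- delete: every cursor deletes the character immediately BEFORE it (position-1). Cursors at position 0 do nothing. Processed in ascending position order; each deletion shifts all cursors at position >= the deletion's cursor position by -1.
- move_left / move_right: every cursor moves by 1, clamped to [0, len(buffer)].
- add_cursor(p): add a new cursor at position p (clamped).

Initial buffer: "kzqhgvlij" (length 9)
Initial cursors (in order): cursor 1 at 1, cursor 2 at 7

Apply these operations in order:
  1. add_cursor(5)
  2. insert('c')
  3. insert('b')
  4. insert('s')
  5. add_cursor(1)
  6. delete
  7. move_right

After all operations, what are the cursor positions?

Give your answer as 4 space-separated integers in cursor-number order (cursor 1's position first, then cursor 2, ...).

After op 1 (add_cursor(5)): buffer="kzqhgvlij" (len 9), cursors c1@1 c3@5 c2@7, authorship .........
After op 2 (insert('c')): buffer="kczqhgcvlcij" (len 12), cursors c1@2 c3@7 c2@10, authorship .1....3..2..
After op 3 (insert('b')): buffer="kcbzqhgcbvlcbij" (len 15), cursors c1@3 c3@9 c2@13, authorship .11....33..22..
After op 4 (insert('s')): buffer="kcbszqhgcbsvlcbsij" (len 18), cursors c1@4 c3@11 c2@16, authorship .111....333..222..
After op 5 (add_cursor(1)): buffer="kcbszqhgcbsvlcbsij" (len 18), cursors c4@1 c1@4 c3@11 c2@16, authorship .111....333..222..
After op 6 (delete): buffer="cbzqhgcbvlcbij" (len 14), cursors c4@0 c1@2 c3@8 c2@12, authorship 11....33..22..
After op 7 (move_right): buffer="cbzqhgcbvlcbij" (len 14), cursors c4@1 c1@3 c3@9 c2@13, authorship 11....33..22..

Answer: 3 13 9 1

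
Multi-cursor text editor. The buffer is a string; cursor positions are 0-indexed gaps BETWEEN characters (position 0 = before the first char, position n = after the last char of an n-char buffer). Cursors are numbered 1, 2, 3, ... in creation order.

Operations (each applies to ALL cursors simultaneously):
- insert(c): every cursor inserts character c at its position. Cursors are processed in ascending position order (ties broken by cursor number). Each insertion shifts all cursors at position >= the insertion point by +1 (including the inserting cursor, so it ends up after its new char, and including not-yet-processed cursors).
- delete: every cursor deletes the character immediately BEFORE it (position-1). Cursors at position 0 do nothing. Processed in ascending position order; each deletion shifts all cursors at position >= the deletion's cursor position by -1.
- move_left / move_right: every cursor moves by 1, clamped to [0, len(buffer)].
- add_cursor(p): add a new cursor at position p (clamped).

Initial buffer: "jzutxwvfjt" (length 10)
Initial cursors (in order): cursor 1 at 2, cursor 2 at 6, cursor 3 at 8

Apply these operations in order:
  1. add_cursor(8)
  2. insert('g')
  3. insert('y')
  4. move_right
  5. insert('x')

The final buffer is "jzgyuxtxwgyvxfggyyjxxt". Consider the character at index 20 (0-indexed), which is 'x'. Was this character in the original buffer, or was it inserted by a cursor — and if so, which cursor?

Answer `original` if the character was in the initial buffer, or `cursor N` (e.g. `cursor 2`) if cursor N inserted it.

Answer: cursor 4

Derivation:
After op 1 (add_cursor(8)): buffer="jzutxwvfjt" (len 10), cursors c1@2 c2@6 c3@8 c4@8, authorship ..........
After op 2 (insert('g')): buffer="jzgutxwgvfggjt" (len 14), cursors c1@3 c2@8 c3@12 c4@12, authorship ..1....2..34..
After op 3 (insert('y')): buffer="jzgyutxwgyvfggyyjt" (len 18), cursors c1@4 c2@10 c3@16 c4@16, authorship ..11....22..3434..
After op 4 (move_right): buffer="jzgyutxwgyvfggyyjt" (len 18), cursors c1@5 c2@11 c3@17 c4@17, authorship ..11....22..3434..
After op 5 (insert('x')): buffer="jzgyuxtxwgyvxfggyyjxxt" (len 22), cursors c1@6 c2@13 c3@21 c4@21, authorship ..11.1...22.2.3434.34.
Authorship (.=original, N=cursor N): . . 1 1 . 1 . . . 2 2 . 2 . 3 4 3 4 . 3 4 .
Index 20: author = 4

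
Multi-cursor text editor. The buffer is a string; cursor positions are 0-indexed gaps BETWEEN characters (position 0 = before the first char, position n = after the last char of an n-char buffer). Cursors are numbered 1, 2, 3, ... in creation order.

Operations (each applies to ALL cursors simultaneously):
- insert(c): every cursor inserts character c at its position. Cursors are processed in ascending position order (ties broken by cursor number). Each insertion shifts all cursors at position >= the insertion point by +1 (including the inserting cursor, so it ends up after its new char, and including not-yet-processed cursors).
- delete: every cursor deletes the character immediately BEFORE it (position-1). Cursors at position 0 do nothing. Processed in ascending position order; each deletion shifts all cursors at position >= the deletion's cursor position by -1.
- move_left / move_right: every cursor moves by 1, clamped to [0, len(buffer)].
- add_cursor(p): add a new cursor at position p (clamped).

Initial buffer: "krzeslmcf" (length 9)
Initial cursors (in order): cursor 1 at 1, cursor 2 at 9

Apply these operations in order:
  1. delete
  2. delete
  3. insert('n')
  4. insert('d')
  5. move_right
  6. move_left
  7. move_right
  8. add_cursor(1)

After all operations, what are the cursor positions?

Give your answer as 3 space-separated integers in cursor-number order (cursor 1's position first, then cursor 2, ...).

Answer: 3 10 1

Derivation:
After op 1 (delete): buffer="rzeslmc" (len 7), cursors c1@0 c2@7, authorship .......
After op 2 (delete): buffer="rzeslm" (len 6), cursors c1@0 c2@6, authorship ......
After op 3 (insert('n')): buffer="nrzeslmn" (len 8), cursors c1@1 c2@8, authorship 1......2
After op 4 (insert('d')): buffer="ndrzeslmnd" (len 10), cursors c1@2 c2@10, authorship 11......22
After op 5 (move_right): buffer="ndrzeslmnd" (len 10), cursors c1@3 c2@10, authorship 11......22
After op 6 (move_left): buffer="ndrzeslmnd" (len 10), cursors c1@2 c2@9, authorship 11......22
After op 7 (move_right): buffer="ndrzeslmnd" (len 10), cursors c1@3 c2@10, authorship 11......22
After op 8 (add_cursor(1)): buffer="ndrzeslmnd" (len 10), cursors c3@1 c1@3 c2@10, authorship 11......22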